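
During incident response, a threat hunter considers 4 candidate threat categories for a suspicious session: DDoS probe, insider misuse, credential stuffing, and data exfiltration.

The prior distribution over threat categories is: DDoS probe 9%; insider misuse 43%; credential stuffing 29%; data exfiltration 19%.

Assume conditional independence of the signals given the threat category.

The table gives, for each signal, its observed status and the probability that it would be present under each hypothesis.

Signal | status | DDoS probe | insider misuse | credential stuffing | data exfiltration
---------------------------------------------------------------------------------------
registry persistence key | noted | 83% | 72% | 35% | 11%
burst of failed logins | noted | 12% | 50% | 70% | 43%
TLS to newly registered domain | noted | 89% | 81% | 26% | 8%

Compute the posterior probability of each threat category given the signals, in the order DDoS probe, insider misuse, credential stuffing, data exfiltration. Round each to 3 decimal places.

0.052, 0.822, 0.121, 0.005

By Bayes' rule with conditional independence, the unnormalized weight for each hypothesis is prior × ∏ likelihoods:
  DDoS probe: 0.09 × 0.83 × 0.12 × 0.89 = 0.007978
  insider misuse: 0.43 × 0.72 × 0.50 × 0.81 = 0.12539
  credential stuffing: 0.29 × 0.35 × 0.70 × 0.26 = 0.018473
  data exfiltration: 0.19 × 0.11 × 0.43 × 0.08 = 0.00071896
Marginal likelihood of the evidence = 0.15256.
P(DDoS probe | evidence) = 0.007978 / 0.15256 ≈ 0.052
P(insider misuse | evidence) = 0.12539 / 0.15256 ≈ 0.822
P(credential stuffing | evidence) = 0.018473 / 0.15256 ≈ 0.121
P(data exfiltration | evidence) = 0.00071896 / 0.15256 ≈ 0.005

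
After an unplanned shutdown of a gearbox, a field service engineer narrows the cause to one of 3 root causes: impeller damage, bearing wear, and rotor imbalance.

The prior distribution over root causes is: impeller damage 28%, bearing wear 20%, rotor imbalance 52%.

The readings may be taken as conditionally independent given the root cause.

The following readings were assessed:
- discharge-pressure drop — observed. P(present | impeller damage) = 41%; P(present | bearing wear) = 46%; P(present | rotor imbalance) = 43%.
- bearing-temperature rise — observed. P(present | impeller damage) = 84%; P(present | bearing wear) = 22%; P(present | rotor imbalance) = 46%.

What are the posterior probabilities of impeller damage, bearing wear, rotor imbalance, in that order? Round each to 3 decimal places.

0.439, 0.092, 0.469

For each hypothesis, the unnormalized posterior weight is prior × product of the reading likelihoods:
  impeller damage: 0.28 × 0.41 × 0.84 = 0.096432
  bearing wear: 0.20 × 0.46 × 0.22 = 0.02024
  rotor imbalance: 0.52 × 0.43 × 0.46 = 0.10286
The unnormalized weights sum to 0.21953.
P(impeller damage | evidence) = 0.096432 / 0.21953 ≈ 0.439
P(bearing wear | evidence) = 0.02024 / 0.21953 ≈ 0.092
P(rotor imbalance | evidence) = 0.10286 / 0.21953 ≈ 0.469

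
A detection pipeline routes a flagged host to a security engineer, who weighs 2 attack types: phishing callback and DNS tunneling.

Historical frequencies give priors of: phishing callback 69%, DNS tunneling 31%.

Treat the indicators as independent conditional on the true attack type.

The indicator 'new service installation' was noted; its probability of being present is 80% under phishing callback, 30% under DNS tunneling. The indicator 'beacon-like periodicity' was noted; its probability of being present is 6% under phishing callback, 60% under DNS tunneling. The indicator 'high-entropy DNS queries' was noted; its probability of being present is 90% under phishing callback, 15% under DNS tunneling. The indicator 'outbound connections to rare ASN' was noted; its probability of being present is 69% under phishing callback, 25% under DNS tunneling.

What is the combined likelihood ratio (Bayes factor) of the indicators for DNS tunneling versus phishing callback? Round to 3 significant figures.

0.226

Take the product of per-indicator likelihoods under each hypothesis, then divide.
  DNS tunneling: 0.30 × 0.60 × 0.15 × 0.25 = 0.00675
  phishing callback: 0.80 × 0.06 × 0.90 × 0.69 = 0.029808
Bayes factor = 0.00675 / 0.029808 ≈ 0.226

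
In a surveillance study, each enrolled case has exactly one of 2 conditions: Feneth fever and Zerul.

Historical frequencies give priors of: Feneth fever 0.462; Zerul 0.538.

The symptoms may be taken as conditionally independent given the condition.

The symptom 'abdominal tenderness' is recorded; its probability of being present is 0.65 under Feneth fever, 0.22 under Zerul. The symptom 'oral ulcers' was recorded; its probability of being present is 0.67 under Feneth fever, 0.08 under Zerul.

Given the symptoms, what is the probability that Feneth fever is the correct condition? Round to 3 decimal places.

0.955

Multiply each prior by the joint likelihood of the symptom pattern:
  Feneth fever: 0.462 × 0.65 × 0.67 = 0.2012
  Zerul: 0.538 × 0.22 × 0.08 = 0.0094688
The unnormalized weights sum to 0.21067.
P(Feneth fever | evidence) = 0.2012 / 0.21067 ≈ 0.955.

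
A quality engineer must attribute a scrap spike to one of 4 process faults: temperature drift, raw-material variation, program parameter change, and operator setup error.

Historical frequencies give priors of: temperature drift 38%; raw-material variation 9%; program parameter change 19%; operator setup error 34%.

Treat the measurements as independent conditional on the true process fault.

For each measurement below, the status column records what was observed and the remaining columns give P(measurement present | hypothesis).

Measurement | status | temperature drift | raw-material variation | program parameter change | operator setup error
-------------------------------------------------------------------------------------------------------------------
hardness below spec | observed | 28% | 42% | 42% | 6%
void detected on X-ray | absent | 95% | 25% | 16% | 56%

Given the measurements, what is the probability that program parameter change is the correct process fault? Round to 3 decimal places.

By Bayes' rule with conditional independence, the unnormalized weight for each hypothesis is prior × ∏ likelihoods (using 1 − P(present | H) for each absent measurement):
  temperature drift: 0.38 × 0.28 × (1 − 0.95) = 0.00532
  raw-material variation: 0.09 × 0.42 × (1 − 0.25) = 0.02835
  program parameter change: 0.19 × 0.42 × (1 − 0.16) = 0.067032
  operator setup error: 0.34 × 0.06 × (1 − 0.56) = 0.008976
Marginal likelihood of the evidence = 0.10968.
P(program parameter change | evidence) = 0.067032 / 0.10968 ≈ 0.611.

0.611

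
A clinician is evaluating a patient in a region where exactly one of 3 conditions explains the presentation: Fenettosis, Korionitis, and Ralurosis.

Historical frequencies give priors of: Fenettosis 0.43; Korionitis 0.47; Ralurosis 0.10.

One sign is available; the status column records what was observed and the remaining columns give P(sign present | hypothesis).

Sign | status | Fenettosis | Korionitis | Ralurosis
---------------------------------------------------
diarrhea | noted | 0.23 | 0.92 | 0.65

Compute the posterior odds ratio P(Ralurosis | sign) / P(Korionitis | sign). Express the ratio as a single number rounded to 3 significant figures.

The normalizing constant cancels in an odds ratio, so compute prior × likelihood for the two hypotheses only:
  Ralurosis: 0.10 × 0.65 = 0.065
  Korionitis: 0.47 × 0.92 = 0.4324
Posterior odds = 0.065 / 0.4324 ≈ 0.150.

0.150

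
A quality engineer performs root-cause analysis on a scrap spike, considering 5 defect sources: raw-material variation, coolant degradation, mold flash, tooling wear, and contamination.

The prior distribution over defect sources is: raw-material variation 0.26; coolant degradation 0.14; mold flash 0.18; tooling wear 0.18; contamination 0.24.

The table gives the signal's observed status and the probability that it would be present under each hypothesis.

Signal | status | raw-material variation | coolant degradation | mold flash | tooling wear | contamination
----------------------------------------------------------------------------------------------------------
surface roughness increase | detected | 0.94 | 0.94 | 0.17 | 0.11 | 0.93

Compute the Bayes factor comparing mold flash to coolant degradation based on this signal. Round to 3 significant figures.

Likelihood of this signal under each hypothesis:
  mold flash: 0.17
  coolant degradation: 0.94
Bayes factor = 0.17 / 0.94 ≈ 0.181

0.181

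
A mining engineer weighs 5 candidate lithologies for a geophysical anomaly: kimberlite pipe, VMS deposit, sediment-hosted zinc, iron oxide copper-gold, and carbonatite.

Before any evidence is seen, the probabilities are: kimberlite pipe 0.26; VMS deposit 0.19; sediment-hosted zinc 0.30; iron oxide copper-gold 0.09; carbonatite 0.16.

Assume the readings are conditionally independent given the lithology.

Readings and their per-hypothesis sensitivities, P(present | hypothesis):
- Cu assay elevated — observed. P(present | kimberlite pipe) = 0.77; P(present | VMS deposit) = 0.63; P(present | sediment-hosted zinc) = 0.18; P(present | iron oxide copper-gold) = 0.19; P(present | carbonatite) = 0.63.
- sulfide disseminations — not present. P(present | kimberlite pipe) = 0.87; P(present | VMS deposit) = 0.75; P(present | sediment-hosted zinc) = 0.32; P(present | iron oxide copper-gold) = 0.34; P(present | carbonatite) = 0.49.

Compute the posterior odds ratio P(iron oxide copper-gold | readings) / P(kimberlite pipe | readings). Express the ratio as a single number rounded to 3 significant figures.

The normalizing constant cancels in an odds ratio, so compute prior × likelihood for the two hypotheses only (using 1 − P(present | H) for each absent reading):
  iron oxide copper-gold: 0.09 × 0.19 × (1 − 0.34) = 0.011286
  kimberlite pipe: 0.26 × 0.77 × (1 − 0.87) = 0.026026
Posterior odds = 0.011286 / 0.026026 ≈ 0.434.

0.434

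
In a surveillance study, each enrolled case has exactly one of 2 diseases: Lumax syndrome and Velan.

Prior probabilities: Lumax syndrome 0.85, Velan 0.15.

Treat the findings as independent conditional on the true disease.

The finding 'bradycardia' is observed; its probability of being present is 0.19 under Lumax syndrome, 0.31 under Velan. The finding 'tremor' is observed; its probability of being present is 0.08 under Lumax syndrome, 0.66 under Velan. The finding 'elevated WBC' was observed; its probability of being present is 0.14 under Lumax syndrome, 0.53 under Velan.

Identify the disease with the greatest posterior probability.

Multiply each prior by the joint likelihood of the evidence pattern:
  Lumax syndrome: 0.85 × 0.19 × 0.08 × 0.14 = 0.0018088
  Velan: 0.15 × 0.31 × 0.66 × 0.53 = 0.016266
Marginal likelihood of the evidence = 0.018075.
P(Lumax syndrome | evidence) ≈ 0.0018088 / 0.018075 ≈ 0.100
P(Velan | evidence) ≈ 0.016266 / 0.018075 ≈ 0.900
The largest is 0.900, so Velan is most probable.

Velan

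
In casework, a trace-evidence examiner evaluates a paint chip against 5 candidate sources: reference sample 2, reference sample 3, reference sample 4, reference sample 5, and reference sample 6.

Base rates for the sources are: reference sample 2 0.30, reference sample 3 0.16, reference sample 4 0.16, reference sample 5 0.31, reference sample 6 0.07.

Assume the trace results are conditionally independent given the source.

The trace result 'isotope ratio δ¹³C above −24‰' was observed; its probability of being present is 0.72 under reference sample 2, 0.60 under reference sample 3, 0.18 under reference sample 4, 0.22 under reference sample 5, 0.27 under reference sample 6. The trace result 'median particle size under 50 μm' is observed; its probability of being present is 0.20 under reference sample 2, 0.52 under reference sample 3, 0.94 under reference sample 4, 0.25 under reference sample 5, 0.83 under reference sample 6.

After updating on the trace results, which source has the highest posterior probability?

reference sample 3

By Bayes' rule with conditional independence, the unnormalized weight for each hypothesis is prior × ∏ likelihoods:
  reference sample 2: 0.30 × 0.72 × 0.20 = 0.0432
  reference sample 3: 0.16 × 0.60 × 0.52 = 0.04992
  reference sample 4: 0.16 × 0.18 × 0.94 = 0.027072
  reference sample 5: 0.31 × 0.22 × 0.25 = 0.01705
  reference sample 6: 0.07 × 0.27 × 0.83 = 0.015687
The unnormalized weights sum to 0.15293.
P(reference sample 2 | evidence) ≈ 0.0432 / 0.15293 ≈ 0.282
P(reference sample 3 | evidence) ≈ 0.04992 / 0.15293 ≈ 0.326
P(reference sample 4 | evidence) ≈ 0.027072 / 0.15293 ≈ 0.177
P(reference sample 5 | evidence) ≈ 0.01705 / 0.15293 ≈ 0.111
P(reference sample 6 | evidence) ≈ 0.015687 / 0.15293 ≈ 0.103
The largest is 0.326, so reference sample 3 is most probable.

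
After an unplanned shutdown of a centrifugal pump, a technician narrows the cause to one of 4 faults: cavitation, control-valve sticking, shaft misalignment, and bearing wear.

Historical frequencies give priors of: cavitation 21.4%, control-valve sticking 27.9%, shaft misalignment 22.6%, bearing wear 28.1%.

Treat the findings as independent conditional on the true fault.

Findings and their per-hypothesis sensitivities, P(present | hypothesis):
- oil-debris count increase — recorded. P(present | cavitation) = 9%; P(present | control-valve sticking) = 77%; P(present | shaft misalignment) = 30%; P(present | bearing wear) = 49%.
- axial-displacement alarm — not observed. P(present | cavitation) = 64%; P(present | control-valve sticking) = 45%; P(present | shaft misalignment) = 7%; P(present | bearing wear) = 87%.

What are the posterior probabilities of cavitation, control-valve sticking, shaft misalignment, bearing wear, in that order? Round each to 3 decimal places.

For each hypothesis, the unnormalized posterior weight is prior × product of the finding likelihoods (using 1 − P(present | H) for each absent finding):
  cavitation: 0.214 × 0.09 × (1 − 0.64) = 0.0069336
  control-valve sticking: 0.279 × 0.77 × (1 − 0.45) = 0.11816
  shaft misalignment: 0.226 × 0.30 × (1 − 0.07) = 0.063054
  bearing wear: 0.281 × 0.49 × (1 − 0.87) = 0.0179
Normalizing constant Z = 0.0069336 + 0.11816 + 0.063054 + 0.0179 = 0.20604.
P(cavitation | evidence) = 0.0069336 / 0.20604 ≈ 0.034
P(control-valve sticking | evidence) = 0.11816 / 0.20604 ≈ 0.573
P(shaft misalignment | evidence) = 0.063054 / 0.20604 ≈ 0.306
P(bearing wear | evidence) = 0.0179 / 0.20604 ≈ 0.087

0.034, 0.573, 0.306, 0.087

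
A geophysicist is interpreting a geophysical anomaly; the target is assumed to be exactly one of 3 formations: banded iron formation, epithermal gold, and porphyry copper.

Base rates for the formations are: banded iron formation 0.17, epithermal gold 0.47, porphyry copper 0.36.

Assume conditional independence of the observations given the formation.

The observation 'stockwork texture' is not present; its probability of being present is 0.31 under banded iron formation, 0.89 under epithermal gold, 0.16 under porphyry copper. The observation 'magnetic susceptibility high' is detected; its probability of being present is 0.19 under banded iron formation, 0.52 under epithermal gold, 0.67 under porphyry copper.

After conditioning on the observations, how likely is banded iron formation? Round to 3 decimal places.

Multiply each prior by the joint likelihood of the evidence pattern (using 1 − P(present | H) for each absent observation):
  banded iron formation: 0.17 × (1 − 0.31) × 0.19 = 0.022287
  epithermal gold: 0.47 × (1 − 0.89) × 0.52 = 0.026884
  porphyry copper: 0.36 × (1 − 0.16) × 0.67 = 0.20261
Marginal likelihood of the evidence = 0.25178.
P(banded iron formation | evidence) = 0.022287 / 0.25178 ≈ 0.089.

0.089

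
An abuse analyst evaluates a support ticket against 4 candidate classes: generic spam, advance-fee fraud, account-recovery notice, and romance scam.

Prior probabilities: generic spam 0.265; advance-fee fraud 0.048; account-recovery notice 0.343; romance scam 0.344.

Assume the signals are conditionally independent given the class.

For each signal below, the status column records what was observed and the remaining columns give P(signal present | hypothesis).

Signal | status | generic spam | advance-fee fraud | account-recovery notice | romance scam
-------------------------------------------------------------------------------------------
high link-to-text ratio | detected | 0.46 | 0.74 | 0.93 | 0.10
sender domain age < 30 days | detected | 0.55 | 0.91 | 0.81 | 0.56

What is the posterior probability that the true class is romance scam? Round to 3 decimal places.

0.051

By Bayes' rule with conditional independence, the unnormalized weight for each hypothesis is prior × ∏ likelihoods:
  generic spam: 0.265 × 0.46 × 0.55 = 0.067045
  advance-fee fraud: 0.048 × 0.74 × 0.91 = 0.032323
  account-recovery notice: 0.343 × 0.93 × 0.81 = 0.25838
  romance scam: 0.344 × 0.10 × 0.56 = 0.019264
Marginal likelihood of the evidence = 0.37701.
P(romance scam | evidence) = 0.019264 / 0.37701 ≈ 0.051.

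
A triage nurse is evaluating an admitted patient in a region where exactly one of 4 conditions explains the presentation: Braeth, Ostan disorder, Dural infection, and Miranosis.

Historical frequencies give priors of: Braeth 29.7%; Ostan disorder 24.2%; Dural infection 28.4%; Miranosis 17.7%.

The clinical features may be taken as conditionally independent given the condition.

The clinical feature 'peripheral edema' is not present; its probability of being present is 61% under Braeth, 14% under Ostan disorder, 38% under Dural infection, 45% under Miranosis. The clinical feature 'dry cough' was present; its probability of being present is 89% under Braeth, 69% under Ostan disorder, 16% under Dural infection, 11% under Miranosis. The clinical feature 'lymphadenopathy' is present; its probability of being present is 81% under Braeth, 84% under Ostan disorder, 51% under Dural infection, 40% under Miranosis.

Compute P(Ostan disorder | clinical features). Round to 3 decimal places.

0.541

By Bayes' rule with conditional independence, the unnormalized weight for each hypothesis is prior × ∏ likelihoods (using 1 − P(present | H) for each absent clinical feature):
  Braeth: 0.297 × (1 − 0.61) × 0.89 × 0.81 = 0.083502
  Ostan disorder: 0.242 × (1 − 0.14) × 0.69 × 0.84 = 0.12063
  Dural infection: 0.284 × (1 − 0.38) × 0.16 × 0.51 = 0.014368
  Miranosis: 0.177 × (1 − 0.45) × 0.11 × 0.40 = 0.0042834
Marginal likelihood of the evidence = 0.22278.
P(Ostan disorder | evidence) = 0.12063 / 0.22278 ≈ 0.541.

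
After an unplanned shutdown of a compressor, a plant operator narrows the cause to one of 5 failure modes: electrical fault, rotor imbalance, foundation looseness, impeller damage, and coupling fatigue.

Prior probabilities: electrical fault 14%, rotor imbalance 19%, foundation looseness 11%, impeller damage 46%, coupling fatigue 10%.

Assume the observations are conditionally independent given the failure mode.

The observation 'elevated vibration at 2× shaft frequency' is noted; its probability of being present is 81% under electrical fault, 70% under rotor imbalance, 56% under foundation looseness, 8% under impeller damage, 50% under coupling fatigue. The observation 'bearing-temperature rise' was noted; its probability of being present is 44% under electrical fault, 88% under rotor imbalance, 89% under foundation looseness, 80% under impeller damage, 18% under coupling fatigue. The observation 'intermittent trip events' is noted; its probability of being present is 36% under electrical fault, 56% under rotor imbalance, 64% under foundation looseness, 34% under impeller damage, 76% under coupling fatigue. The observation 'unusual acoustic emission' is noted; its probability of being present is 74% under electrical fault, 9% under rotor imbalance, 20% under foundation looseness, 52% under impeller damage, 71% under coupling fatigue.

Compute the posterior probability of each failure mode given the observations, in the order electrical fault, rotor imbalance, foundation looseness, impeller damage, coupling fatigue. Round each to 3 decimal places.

Multiply each prior by the joint likelihood of the evidence pattern:
  electrical fault: 0.14 × 0.81 × 0.44 × 0.36 × 0.74 = 0.013292
  rotor imbalance: 0.19 × 0.70 × 0.88 × 0.56 × 0.09 = 0.0058988
  foundation looseness: 0.11 × 0.56 × 0.89 × 0.64 × 0.20 = 0.0070175
  impeller damage: 0.46 × 0.08 × 0.80 × 0.34 × 0.52 = 0.005205
  coupling fatigue: 0.10 × 0.50 × 0.18 × 0.76 × 0.71 = 0.0048564
The unnormalized weights sum to 0.03627.
P(electrical fault | evidence) = 0.013292 / 0.03627 ≈ 0.366
P(rotor imbalance | evidence) = 0.0058988 / 0.03627 ≈ 0.163
P(foundation looseness | evidence) = 0.0070175 / 0.03627 ≈ 0.193
P(impeller damage | evidence) = 0.005205 / 0.03627 ≈ 0.144
P(coupling fatigue | evidence) = 0.0048564 / 0.03627 ≈ 0.134

0.366, 0.163, 0.193, 0.144, 0.134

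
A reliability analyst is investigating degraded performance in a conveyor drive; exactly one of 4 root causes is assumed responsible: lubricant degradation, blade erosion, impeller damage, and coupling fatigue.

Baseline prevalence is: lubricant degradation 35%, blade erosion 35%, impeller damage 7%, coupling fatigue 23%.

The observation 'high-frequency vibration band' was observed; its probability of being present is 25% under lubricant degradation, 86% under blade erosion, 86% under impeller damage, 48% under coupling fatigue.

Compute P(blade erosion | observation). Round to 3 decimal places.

0.538

By Bayes' rule, the unnormalized weight for each hypothesis is prior × likelihood:
  lubricant degradation: 0.35 × 0.25 = 0.0875
  blade erosion: 0.35 × 0.86 = 0.301
  impeller damage: 0.07 × 0.86 = 0.0602
  coupling fatigue: 0.23 × 0.48 = 0.1104
Marginal likelihood of the evidence = 0.5591.
P(blade erosion | evidence) = 0.301 / 0.5591 ≈ 0.538.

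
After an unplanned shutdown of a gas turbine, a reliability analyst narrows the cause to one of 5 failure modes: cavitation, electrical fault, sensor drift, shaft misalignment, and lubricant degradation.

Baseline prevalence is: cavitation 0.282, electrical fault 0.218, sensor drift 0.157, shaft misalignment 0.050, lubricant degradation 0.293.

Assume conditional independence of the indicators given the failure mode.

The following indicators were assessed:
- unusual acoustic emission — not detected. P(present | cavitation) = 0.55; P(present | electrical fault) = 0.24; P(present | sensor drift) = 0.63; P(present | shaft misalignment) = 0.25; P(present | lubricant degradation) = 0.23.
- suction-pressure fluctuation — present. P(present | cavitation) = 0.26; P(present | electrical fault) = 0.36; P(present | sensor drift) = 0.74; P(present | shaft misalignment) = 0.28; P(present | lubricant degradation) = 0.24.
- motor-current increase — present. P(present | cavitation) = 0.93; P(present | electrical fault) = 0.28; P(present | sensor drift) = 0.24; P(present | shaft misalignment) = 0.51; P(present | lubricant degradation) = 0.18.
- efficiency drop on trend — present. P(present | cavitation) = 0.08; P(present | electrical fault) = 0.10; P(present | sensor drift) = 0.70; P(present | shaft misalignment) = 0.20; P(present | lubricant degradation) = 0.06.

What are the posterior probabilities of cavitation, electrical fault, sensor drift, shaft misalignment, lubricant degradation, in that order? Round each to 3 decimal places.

0.189, 0.128, 0.555, 0.082, 0.045

By Bayes' rule with conditional independence, the unnormalized weight for each hypothesis is prior × ∏ likelihoods (using 1 − P(present | H) for each absent indicator):
  cavitation: 0.282 × (1 − 0.55) × 0.26 × 0.93 × 0.08 = 0.0024548
  electrical fault: 0.218 × (1 − 0.24) × 0.36 × 0.28 × 0.10 = 0.0016701
  sensor drift: 0.157 × (1 − 0.63) × 0.74 × 0.24 × 0.70 = 0.0072217
  shaft misalignment: 0.050 × (1 − 0.25) × 0.28 × 0.51 × 0.20 = 0.001071
  lubricant degradation: 0.293 × (1 − 0.23) × 0.24 × 0.18 × 0.06 = 0.00058478
The unnormalized weights sum to 0.013002.
P(cavitation | evidence) = 0.0024548 / 0.013002 ≈ 0.189
P(electrical fault | evidence) = 0.0016701 / 0.013002 ≈ 0.128
P(sensor drift | evidence) = 0.0072217 / 0.013002 ≈ 0.555
P(shaft misalignment | evidence) = 0.001071 / 0.013002 ≈ 0.082
P(lubricant degradation | evidence) = 0.00058478 / 0.013002 ≈ 0.045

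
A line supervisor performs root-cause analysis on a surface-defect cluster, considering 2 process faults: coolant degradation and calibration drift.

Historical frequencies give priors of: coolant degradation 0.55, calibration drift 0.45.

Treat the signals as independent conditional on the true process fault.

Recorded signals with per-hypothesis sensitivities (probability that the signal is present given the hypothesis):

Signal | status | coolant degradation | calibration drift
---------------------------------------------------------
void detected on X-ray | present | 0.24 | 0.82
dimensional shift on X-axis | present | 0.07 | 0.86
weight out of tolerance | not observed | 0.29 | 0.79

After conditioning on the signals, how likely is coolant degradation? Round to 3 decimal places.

0.090

For each hypothesis, the unnormalized posterior weight is prior × product of the signal likelihoods (using 1 − P(present | H) for each absent signal):
  coolant degradation: 0.55 × 0.24 × 0.07 × (1 − 0.29) = 0.0065604
  calibration drift: 0.45 × 0.82 × 0.86 × (1 − 0.79) = 0.066641
Marginal likelihood of the evidence = 0.073202.
P(coolant degradation | evidence) = 0.0065604 / 0.073202 ≈ 0.090.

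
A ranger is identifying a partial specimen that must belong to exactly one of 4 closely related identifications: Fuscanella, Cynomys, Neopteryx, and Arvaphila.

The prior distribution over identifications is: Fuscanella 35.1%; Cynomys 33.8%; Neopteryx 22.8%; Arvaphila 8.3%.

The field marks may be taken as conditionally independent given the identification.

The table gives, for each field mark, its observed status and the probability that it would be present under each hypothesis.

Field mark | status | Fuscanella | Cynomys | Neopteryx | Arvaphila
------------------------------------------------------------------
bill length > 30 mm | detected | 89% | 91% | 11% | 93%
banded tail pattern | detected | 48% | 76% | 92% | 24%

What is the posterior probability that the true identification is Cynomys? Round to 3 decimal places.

Multiply each prior by the joint likelihood of the field mark pattern:
  Fuscanella: 0.351 × 0.89 × 0.48 = 0.14995
  Cynomys: 0.338 × 0.91 × 0.76 = 0.23376
  Neopteryx: 0.228 × 0.11 × 0.92 = 0.023074
  Arvaphila: 0.083 × 0.93 × 0.24 = 0.018526
Normalizing constant Z = 0.14995 + 0.23376 + 0.023074 + 0.018526 = 0.42531.
P(Cynomys | evidence) = 0.23376 / 0.42531 ≈ 0.550.

0.550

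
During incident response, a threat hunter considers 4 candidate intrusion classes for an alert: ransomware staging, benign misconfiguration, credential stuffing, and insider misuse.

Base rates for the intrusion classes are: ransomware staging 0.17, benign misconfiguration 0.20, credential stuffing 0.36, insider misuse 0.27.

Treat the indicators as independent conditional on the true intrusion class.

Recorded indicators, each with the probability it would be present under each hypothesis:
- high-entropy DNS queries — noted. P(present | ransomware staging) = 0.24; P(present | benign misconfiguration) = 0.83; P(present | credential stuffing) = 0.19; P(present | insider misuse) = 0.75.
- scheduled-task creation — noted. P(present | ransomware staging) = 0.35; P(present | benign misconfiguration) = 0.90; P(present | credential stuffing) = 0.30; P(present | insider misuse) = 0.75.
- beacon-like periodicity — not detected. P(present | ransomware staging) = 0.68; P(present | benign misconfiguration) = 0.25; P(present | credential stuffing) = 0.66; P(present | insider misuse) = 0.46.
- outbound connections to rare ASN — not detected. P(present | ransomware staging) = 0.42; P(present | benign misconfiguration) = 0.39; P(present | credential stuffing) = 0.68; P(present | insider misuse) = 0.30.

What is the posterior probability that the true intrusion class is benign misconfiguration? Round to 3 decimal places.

By Bayes' rule with conditional independence, the unnormalized weight for each hypothesis is prior × ∏ likelihoods (using 1 − P(present | H) for each absent indicator):
  ransomware staging: 0.17 × 0.24 × 0.35 × (1 − 0.68) × (1 − 0.42) = 0.0026504
  benign misconfiguration: 0.20 × 0.83 × 0.90 × (1 − 0.25) × (1 − 0.39) = 0.068351
  credential stuffing: 0.36 × 0.19 × 0.30 × (1 − 0.66) × (1 − 0.68) = 0.0022326
  insider misuse: 0.27 × 0.75 × 0.75 × (1 − 0.46) × (1 − 0.30) = 0.057409
The unnormalized weights sum to 0.13064.
P(benign misconfiguration | evidence) = 0.068351 / 0.13064 ≈ 0.523.

0.523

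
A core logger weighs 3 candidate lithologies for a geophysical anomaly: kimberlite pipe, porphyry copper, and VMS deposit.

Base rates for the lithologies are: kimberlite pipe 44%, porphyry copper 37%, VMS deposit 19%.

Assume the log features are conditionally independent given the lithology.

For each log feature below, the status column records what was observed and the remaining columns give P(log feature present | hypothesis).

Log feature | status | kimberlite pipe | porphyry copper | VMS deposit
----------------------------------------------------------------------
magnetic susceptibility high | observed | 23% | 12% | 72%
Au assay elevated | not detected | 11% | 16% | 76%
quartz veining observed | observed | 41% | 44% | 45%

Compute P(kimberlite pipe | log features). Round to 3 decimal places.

For each hypothesis, the unnormalized posterior weight is prior × product of the log feature likelihoods (using 1 − P(present | H) for each absent log feature):
  kimberlite pipe: 0.44 × 0.23 × (1 − 0.11) × 0.41 = 0.036928
  porphyry copper: 0.37 × 0.12 × (1 − 0.16) × 0.44 = 0.01641
  VMS deposit: 0.19 × 0.72 × (1 − 0.76) × 0.45 = 0.014774
Marginal likelihood of the evidence = 0.068113.
P(kimberlite pipe | evidence) = 0.036928 / 0.068113 ≈ 0.542.

0.542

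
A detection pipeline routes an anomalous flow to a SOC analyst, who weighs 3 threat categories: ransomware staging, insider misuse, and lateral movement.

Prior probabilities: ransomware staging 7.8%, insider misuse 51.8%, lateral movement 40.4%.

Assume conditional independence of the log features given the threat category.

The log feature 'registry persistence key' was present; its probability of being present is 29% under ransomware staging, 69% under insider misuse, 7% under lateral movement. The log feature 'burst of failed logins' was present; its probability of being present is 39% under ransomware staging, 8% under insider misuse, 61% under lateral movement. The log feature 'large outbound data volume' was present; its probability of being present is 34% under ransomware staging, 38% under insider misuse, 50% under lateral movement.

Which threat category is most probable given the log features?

insider misuse

For each hypothesis, the unnormalized posterior weight is prior × product of the log feature likelihoods:
  ransomware staging: 0.078 × 0.29 × 0.39 × 0.34 = 0.0029994
  insider misuse: 0.518 × 0.69 × 0.08 × 0.38 = 0.010866
  lateral movement: 0.404 × 0.07 × 0.61 × 0.50 = 0.0086254
Normalizing constant Z = 0.0029994 + 0.010866 + 0.0086254 = 0.02249.
P(ransomware staging | evidence) ≈ 0.0029994 / 0.02249 ≈ 0.133
P(insider misuse | evidence) ≈ 0.010866 / 0.02249 ≈ 0.483
P(lateral movement | evidence) ≈ 0.0086254 / 0.02249 ≈ 0.384
The largest is 0.483, so insider misuse is most probable.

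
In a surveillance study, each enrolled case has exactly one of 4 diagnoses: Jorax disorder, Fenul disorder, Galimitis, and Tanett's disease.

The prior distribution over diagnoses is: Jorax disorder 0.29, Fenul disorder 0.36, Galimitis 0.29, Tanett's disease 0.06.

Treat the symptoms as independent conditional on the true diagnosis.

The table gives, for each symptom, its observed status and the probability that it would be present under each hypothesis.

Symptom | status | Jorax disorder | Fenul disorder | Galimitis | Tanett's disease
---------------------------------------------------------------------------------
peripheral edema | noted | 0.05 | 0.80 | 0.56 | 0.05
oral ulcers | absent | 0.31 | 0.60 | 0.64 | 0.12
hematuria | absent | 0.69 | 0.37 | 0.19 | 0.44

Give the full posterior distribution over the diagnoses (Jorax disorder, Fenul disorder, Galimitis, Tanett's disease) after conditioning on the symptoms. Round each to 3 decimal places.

0.025, 0.583, 0.380, 0.012

By Bayes' rule with conditional independence, the unnormalized weight for each hypothesis is prior × ∏ likelihoods (using 1 − P(present | H) for each absent symptom):
  Jorax disorder: 0.29 × 0.05 × (1 − 0.31) × (1 − 0.69) = 0.0031015
  Fenul disorder: 0.36 × 0.80 × (1 − 0.60) × (1 − 0.37) = 0.072576
  Galimitis: 0.29 × 0.56 × (1 − 0.64) × (1 − 0.19) = 0.047356
  Tanett's disease: 0.06 × 0.05 × (1 − 0.12) × (1 − 0.44) = 0.0014784
The unnormalized weights sum to 0.12451.
P(Jorax disorder | evidence) = 0.0031015 / 0.12451 ≈ 0.025
P(Fenul disorder | evidence) = 0.072576 / 0.12451 ≈ 0.583
P(Galimitis | evidence) = 0.047356 / 0.12451 ≈ 0.380
P(Tanett's disease | evidence) = 0.0014784 / 0.12451 ≈ 0.012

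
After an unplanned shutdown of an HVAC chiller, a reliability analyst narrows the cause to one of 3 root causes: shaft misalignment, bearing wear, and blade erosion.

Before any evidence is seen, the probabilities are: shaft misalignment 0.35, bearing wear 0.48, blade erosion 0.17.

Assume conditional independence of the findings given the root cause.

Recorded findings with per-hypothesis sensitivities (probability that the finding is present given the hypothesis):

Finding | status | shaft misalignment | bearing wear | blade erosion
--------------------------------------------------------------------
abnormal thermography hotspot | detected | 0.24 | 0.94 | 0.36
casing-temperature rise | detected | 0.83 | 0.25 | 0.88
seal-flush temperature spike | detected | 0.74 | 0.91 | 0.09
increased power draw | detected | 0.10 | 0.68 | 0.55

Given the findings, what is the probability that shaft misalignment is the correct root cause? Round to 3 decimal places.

0.066

For each hypothesis, the unnormalized posterior weight is prior × product of the finding likelihoods:
  shaft misalignment: 0.35 × 0.24 × 0.83 × 0.74 × 0.10 = 0.0051593
  bearing wear: 0.48 × 0.94 × 0.25 × 0.91 × 0.68 = 0.069801
  blade erosion: 0.17 × 0.36 × 0.88 × 0.09 × 0.55 = 0.0026659
Marginal likelihood of the evidence = 0.077626.
P(shaft misalignment | evidence) = 0.0051593 / 0.077626 ≈ 0.066.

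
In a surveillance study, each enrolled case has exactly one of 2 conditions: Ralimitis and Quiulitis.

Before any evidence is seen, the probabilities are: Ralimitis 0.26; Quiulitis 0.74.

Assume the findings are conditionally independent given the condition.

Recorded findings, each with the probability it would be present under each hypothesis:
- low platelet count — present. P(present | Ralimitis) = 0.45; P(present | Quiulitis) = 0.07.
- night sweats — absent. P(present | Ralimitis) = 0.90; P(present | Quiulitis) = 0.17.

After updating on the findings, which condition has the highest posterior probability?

Multiply each prior by the joint likelihood of the evidence pattern (using 1 − P(present | H) for each absent finding):
  Ralimitis: 0.26 × 0.45 × (1 − 0.90) = 0.0117
  Quiulitis: 0.74 × 0.07 × (1 − 0.17) = 0.042994
Marginal likelihood of the evidence = 0.054694.
P(Ralimitis | evidence) ≈ 0.0117 / 0.054694 ≈ 0.214
P(Quiulitis | evidence) ≈ 0.042994 / 0.054694 ≈ 0.786
The largest is 0.786, so Quiulitis is most probable.

Quiulitis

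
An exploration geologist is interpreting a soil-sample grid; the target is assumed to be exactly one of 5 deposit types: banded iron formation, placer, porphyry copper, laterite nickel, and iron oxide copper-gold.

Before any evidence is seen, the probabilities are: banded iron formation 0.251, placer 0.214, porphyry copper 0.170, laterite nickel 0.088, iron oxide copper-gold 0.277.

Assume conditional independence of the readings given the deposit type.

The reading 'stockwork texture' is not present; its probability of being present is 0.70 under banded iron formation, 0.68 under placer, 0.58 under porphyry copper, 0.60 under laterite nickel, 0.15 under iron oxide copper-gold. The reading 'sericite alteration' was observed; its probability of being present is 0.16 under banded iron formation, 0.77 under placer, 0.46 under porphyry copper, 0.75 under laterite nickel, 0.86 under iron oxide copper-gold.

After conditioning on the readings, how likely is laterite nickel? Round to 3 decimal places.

By Bayes' rule with conditional independence, the unnormalized weight for each hypothesis is prior × ∏ likelihoods (using 1 − P(present | H) for each absent reading):
  banded iron formation: 0.251 × (1 − 0.70) × 0.16 = 0.012048
  placer: 0.214 × (1 − 0.68) × 0.77 = 0.05273
  porphyry copper: 0.170 × (1 − 0.58) × 0.46 = 0.032844
  laterite nickel: 0.088 × (1 − 0.60) × 0.75 = 0.0264
  iron oxide copper-gold: 0.277 × (1 − 0.15) × 0.86 = 0.20249
Normalizing constant Z = 0.012048 + 0.05273 + 0.032844 + 0.0264 + 0.20249 = 0.32651.
P(laterite nickel | evidence) = 0.0264 / 0.32651 ≈ 0.081.

0.081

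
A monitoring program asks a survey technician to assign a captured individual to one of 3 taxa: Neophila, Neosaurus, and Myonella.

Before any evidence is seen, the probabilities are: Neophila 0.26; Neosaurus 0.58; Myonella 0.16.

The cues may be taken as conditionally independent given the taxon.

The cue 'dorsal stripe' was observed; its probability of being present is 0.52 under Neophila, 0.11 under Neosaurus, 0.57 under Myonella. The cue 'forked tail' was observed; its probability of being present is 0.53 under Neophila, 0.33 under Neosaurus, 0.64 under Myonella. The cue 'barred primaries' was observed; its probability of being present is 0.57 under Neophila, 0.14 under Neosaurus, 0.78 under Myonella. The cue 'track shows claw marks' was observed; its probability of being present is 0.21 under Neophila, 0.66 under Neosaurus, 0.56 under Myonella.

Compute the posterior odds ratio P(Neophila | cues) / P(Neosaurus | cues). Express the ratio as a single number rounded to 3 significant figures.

The normalizing constant cancels in an odds ratio, so compute prior × likelihood for the two hypotheses only:
  Neophila: 0.26 × 0.52 × 0.53 × 0.57 × 0.21 = 0.0085772
  Neosaurus: 0.58 × 0.11 × 0.33 × 0.14 × 0.66 = 0.0019454
Odds(Neophila : Neosaurus) = 0.0085772 / 0.0019454 ≈ 4.41.

4.41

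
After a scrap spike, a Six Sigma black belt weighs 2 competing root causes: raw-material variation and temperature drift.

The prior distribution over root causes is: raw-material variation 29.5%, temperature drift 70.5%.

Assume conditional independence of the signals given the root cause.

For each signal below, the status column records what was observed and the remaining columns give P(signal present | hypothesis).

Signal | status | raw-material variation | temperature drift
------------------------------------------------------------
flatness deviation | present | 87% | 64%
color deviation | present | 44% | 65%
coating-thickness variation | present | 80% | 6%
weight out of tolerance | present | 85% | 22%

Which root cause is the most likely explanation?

raw-material variation

For each hypothesis, the unnormalized posterior weight is prior × product of the signal likelihoods:
  raw-material variation: 0.295 × 0.87 × 0.44 × 0.80 × 0.85 = 0.07679
  temperature drift: 0.705 × 0.64 × 0.65 × 0.06 × 0.22 = 0.0038713
Normalizing constant Z = 0.07679 + 0.0038713 = 0.080661.
P(raw-material variation | evidence) ≈ 0.07679 / 0.080661 ≈ 0.952
P(temperature drift | evidence) ≈ 0.0038713 / 0.080661 ≈ 0.048
The largest is 0.952, so raw-material variation is most probable.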